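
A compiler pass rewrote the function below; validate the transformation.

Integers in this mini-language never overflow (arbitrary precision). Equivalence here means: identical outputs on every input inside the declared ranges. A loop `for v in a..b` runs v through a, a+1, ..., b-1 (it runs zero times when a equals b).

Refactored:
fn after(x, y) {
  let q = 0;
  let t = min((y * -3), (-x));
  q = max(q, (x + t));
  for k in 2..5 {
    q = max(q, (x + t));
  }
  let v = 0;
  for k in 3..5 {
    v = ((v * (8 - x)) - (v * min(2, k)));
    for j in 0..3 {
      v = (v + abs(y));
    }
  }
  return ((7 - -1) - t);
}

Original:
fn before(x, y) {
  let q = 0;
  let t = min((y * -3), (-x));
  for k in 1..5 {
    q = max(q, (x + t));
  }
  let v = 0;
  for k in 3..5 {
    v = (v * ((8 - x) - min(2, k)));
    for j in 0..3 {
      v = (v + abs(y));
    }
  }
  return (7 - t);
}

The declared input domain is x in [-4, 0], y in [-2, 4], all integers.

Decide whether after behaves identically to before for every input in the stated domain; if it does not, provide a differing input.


The rewrite breaks on x=-4, y=-2, where the results are 3 and 4.
before: q := 0 | t := 4 | iter k=1: | q := 0 | iter k=2: | q := 0 | iter k=3: | q := 0 | iter k=4: | q := 0 | v := 0 | iter k=3: | v := 0 | iter j=0: | v := 2 | iter j=1: | v := 4 | iter j=2: | v := 6 | iter k=4: | v := 60 | iter j=0: | v := 62 | iter j=1: | v := 64 | iter j=2: | v := 66 | result 3
after: q := 0 | t := 4 | q := 0 | iter k=2: | q := 0 | iter k=3: | q := 0 | iter k=4: | q := 0 | v := 0 | iter k=3: | v := 0 | iter j=0: | v := 2 | iter j=1: | v := 4 | iter j=2: | v := 6 | iter k=4: | v := 60 | iter j=0: | v := 62 | iter j=1: | v := 64 | iter j=2: | v := 66 | result 4
verdict: not equivalent; witness: x=-4, y=-2


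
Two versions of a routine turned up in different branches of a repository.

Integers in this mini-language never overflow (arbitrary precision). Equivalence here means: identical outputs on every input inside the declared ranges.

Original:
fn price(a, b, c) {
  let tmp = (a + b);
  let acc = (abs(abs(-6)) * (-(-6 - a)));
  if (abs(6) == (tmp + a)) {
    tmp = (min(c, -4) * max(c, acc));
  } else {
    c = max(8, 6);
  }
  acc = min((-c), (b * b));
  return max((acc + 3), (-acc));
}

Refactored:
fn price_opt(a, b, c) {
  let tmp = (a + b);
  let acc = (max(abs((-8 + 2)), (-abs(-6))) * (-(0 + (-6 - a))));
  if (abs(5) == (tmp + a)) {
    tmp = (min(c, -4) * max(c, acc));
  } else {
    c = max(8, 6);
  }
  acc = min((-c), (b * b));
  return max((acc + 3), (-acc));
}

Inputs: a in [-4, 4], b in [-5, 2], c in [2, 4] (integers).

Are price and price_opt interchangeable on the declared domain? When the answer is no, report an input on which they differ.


These are not equivalent — on a=2, b=1, c=2 the outputs split (8 vs 2).
price: tmp=3, then acc=48, then (abs(6) == (tmp + a)) is false, then c=8, then acc=-8, then returns 8
price_opt: tmp=3, then acc=48, then (abs(5) == (tmp + a)) is true, then tmp=-192, then acc=-2, then returns 2
verdict: not equivalent; witness: a=2, b=1, c=2


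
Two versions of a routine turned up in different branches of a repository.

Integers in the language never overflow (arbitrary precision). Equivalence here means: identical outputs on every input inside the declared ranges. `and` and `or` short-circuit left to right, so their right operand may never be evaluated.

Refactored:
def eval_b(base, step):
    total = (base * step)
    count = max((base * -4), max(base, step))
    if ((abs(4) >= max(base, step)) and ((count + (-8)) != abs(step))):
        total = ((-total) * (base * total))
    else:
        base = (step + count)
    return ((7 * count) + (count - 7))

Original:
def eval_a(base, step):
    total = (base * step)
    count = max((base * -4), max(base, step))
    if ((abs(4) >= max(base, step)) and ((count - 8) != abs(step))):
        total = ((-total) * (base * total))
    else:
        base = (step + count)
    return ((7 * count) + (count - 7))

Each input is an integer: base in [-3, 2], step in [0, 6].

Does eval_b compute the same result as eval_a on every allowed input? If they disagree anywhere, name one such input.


Changes here: arithmetic usage differs; the full 42-point sweep finds no disagreement.
verdict: equivalent


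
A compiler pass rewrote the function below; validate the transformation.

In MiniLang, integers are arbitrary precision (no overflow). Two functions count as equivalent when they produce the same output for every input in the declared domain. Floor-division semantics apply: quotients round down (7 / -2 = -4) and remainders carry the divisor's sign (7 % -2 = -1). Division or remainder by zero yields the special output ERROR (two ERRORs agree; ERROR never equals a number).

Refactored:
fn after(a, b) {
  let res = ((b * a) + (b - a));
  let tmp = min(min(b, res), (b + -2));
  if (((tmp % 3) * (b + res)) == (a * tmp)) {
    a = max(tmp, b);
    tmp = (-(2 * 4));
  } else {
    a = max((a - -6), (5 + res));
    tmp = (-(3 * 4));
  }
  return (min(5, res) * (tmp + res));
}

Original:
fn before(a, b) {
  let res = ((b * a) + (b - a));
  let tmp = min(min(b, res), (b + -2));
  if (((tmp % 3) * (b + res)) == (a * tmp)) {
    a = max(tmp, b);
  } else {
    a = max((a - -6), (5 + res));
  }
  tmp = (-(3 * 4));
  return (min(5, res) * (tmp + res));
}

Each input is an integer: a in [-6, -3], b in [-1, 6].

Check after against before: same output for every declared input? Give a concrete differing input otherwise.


Take a=-4, b=1.
before: res = 1; tmp = -1; (((tmp % 3) * (b + res)) == (a * tmp)) -> true; a = 1; tmp = -12; return -11
after: res = 1; tmp = -1; (((tmp % 3) * (b + res)) == (a * tmp)) -> true; a = 1; tmp = -8; return -7
-11 against -7: the behavior changed.
verdict: not equivalent; witness: a=-4, b=1


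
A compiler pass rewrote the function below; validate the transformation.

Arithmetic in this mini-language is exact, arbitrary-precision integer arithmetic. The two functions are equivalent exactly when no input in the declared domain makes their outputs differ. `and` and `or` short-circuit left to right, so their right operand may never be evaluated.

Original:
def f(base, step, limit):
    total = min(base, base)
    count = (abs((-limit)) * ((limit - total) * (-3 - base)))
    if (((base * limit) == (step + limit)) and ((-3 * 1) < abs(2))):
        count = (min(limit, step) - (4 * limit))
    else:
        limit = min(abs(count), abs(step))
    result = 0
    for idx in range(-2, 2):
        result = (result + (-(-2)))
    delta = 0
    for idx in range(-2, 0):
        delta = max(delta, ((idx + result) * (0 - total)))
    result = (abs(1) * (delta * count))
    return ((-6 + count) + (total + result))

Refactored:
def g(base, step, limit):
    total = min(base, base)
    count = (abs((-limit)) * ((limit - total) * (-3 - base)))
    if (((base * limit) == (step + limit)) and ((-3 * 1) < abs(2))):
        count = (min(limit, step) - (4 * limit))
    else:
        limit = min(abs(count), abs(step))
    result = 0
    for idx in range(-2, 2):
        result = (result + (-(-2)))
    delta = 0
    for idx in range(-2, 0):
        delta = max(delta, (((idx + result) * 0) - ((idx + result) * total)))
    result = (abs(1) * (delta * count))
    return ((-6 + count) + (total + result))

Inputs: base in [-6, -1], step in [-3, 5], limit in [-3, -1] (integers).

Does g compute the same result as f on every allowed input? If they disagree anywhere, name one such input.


The two are interchangeable: arithmetic usage differs, and every declared input agrees.
Spot check at base=-6, step=2, limit=-1 — f: total=-6, then count=15, then (((base * limit) == (step + limit)) and ((-3 * 1) < abs(2))) is false, then limit=2, then result=0, then (idx=-2), then result=2, then (idx=-1), then result=4, then (idx=0), then result=6, then (idx=1), then result=8, then delta=0, then (idx=-2), then delta=36, then (idx=-1), then delta=42, then result=630, then returns 633. g: total=-6, then count=15, then (((base * limit) == (step + limit)) and ((-3 * 1) < abs(2))) is false, then limit=2, then result=0, then (idx=-2), then result=2, then (idx=-1), then result=4, then (idx=0), then result=6, then (idx=1), then result=8, then delta=0, then (idx=-2), then delta=36, then (idx=-1), then delta=42, then result=630, then returns 633. Both give 633.
Every one of the 162 inputs gives matching results.
verdict: equivalent


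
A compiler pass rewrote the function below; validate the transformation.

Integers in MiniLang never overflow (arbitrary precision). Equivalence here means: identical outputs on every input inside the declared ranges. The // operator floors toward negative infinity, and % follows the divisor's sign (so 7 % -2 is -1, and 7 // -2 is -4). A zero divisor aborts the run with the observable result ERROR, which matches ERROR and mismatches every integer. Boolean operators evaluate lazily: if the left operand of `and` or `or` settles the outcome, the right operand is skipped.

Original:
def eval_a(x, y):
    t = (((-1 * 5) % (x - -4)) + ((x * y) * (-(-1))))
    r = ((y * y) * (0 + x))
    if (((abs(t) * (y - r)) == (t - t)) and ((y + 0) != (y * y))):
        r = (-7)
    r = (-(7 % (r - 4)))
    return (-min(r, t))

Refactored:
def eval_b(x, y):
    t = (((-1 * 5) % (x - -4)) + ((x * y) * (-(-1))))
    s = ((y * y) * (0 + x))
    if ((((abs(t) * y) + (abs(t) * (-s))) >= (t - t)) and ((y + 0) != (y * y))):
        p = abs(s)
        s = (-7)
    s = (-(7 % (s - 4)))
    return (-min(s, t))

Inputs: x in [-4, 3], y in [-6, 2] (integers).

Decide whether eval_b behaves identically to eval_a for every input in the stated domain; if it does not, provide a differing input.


There is a counterexample at x=-3, y=-6: -18 on one side, -4 on the other.
eval_a: t := 18 | r := -108 | (((abs(t) * (y - r)) == (t - t)) and ((y + 0) != (y * y))): false | r := 105 | result -18
eval_b: t := 18 | s := -108 | ((((abs(t) * y) + (abs(t) * (-s))) >= (t - t)) and ((y + 0) != (y * y))): true | p := 108 | s := -7 | s := 4 | result -4
verdict: not equivalent; witness: x=-3, y=-6


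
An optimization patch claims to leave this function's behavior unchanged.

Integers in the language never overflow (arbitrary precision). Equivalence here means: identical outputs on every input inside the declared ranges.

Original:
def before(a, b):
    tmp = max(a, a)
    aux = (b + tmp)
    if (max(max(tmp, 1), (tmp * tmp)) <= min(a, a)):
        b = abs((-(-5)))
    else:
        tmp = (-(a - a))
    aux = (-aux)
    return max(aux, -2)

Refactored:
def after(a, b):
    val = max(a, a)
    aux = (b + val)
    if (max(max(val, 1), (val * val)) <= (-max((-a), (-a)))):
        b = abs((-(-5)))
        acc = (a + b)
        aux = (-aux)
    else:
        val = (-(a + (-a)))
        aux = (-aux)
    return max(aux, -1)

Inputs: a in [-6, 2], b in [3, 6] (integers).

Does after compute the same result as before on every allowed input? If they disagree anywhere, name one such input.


Take a=-4, b=6.
before: tmp becomes -4; next aux becomes 2; next (max(max(tmp, 1), (tmp * tmp)) <= min(a, a)) evaluates to false; next tmp becomes 0; next aux becomes -2; next final value -2
after: val becomes -4; next aux becomes 2; next (max(max(val, 1), (val * val)) <= (-max((-a), (-a)))) evaluates to false; next val becomes 0; next aux becomes -2; next final value -1
-2 vs -1 — the two versions disagree here.
verdict: not equivalent; witness: a=-4, b=6


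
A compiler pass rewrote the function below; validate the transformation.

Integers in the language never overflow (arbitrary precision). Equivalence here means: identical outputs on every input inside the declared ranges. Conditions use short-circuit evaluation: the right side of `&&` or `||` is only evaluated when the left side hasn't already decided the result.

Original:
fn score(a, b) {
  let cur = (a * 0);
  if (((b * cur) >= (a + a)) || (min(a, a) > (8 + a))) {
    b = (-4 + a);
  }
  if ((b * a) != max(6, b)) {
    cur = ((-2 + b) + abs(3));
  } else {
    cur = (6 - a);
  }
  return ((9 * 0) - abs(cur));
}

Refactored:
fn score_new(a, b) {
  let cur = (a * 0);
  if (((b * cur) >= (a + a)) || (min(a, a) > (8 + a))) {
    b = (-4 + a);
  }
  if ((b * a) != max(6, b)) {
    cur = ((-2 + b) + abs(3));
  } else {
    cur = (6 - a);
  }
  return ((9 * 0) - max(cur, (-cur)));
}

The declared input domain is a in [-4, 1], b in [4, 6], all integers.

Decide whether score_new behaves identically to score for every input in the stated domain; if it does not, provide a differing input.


Side by side, the visible changes include: min/max/abs usage differs.
Tracing a=-3, b=6: score: cur = 0; (((b * cur) >= (a + a)) || (min(a, a) > (8 + a))) -> true; b = -7; ((b * a) != max(6, b)) -> true; cur = -6; return -6 | score_new: cur = 0; (((b * cur) >= (a + a)) || (min(a, a) > (8 + a))) -> true; b = -7; ((b * a) != max(6, b)) -> true; cur = -6; return -6 — matching result -6.
Every one of the 18 inputs gives matching results.
verdict: equivalent


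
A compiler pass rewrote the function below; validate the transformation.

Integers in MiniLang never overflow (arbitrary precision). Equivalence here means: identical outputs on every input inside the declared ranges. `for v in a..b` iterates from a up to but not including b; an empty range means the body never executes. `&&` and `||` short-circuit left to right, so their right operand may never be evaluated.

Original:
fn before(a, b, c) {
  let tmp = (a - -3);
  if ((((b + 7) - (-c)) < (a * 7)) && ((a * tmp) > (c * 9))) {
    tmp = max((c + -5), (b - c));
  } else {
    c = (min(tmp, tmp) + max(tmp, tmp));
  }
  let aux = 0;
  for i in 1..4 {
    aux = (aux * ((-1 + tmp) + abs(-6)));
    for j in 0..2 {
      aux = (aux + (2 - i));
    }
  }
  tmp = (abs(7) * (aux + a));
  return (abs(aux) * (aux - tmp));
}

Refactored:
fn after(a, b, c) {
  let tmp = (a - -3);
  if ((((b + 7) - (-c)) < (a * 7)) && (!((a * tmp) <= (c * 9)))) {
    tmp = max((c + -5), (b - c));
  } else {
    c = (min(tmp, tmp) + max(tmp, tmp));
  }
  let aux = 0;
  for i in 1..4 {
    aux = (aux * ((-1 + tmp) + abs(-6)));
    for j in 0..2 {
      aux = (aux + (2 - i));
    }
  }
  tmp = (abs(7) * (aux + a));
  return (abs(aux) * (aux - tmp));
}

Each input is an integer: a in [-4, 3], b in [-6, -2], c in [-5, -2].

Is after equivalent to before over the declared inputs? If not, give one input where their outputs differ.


The two versions differ — the changes include comparison usage differs, and boolean connective usage differs.
Spot check at a=-4, b=-3, c=-2 — before: tmp becomes -1; next ((((b + 7) - (-c)) < (a * 7)) && ((a * tmp) > (c * 9))) evaluates to false; next c becomes -2; next aux becomes 0; next at i=1:; next aux becomes 0; next at j=0:; next aux becomes 1; next at j=1:; next aux becomes 2; next at i=2:; next aux becomes 8; next at j=0:; next aux becomes 8; next at j=1:; next aux becomes 8; next at i=3:; next aux becomes 32; next at j=0:; next aux becomes 31; next at j=1:; next aux becomes 30; next tmp becomes 182; next final value -4560. after: tmp becomes -1; next ((((b + 7) - (-c)) < (a * 7)) && (!((a * tmp) <= (c * 9)))) evaluates to false; next c becomes -2; next aux becomes 0; next at i=1:; next aux becomes 0; next at j=0:; next aux becomes 1; next at j=1:; next aux becomes 2; next at i=2:; next aux becomes 8; next at j=0:; next aux becomes 8; next at j=1:; next aux becomes 8; next at i=3:; next aux becomes 32; next at j=0:; next aux becomes 31; next at j=1:; next aux becomes 30; next tmp becomes 182; next final value -4560. Both give -4560.
Sweeping the whole domain (160 inputs) finds no disagreement.
verdict: equivalent


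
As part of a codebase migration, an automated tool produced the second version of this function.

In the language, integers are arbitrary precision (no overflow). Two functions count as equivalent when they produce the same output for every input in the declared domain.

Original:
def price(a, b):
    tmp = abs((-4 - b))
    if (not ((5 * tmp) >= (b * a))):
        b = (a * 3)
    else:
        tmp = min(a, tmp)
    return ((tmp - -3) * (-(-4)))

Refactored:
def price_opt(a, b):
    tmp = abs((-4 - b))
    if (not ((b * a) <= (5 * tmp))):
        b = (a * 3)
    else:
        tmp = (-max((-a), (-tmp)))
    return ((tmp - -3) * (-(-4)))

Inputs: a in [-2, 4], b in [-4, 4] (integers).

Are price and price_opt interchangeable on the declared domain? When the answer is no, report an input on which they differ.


Reading the diff, among the changes: comparison usage differs, min/max/abs usage differs.
Spot check at a=1, b=4 — price: tmp=8, then (not ((5 * tmp) >= (b * a))) is false, then tmp=1, then returns 16. price_opt: tmp=8, then (not ((b * a) <= (5 * tmp))) is false, then tmp=1, then returns 16. Both give 16.
Across all 63 domain points the two functions coincide.
verdict: equivalent


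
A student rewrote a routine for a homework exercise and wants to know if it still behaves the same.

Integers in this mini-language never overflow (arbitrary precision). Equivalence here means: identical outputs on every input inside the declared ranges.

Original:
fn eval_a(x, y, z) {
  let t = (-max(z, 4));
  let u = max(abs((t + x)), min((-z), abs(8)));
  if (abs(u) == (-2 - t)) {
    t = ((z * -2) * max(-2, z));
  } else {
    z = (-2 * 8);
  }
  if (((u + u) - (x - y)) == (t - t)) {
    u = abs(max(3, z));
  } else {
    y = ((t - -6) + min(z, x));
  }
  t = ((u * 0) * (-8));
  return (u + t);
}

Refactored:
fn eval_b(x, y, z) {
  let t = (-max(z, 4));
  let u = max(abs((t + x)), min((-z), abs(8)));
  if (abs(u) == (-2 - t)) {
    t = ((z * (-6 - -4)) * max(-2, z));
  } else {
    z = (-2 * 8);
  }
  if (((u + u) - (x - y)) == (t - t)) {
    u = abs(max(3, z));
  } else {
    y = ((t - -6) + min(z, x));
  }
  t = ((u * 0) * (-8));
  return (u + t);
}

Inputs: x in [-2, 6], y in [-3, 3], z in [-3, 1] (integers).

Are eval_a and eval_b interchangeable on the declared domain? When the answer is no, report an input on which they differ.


Comparing the listings, the differences include: constant usage differs, and arithmetic usage differs.
As a probe, take x=5, y=-1, z=-3: eval_a runs t = -4; u = 3; (abs(u) == (-2 - t)) -> false; z = -16; (((u + u) - (x - y)) == (t - t)) -> true; u = 3; t = 0; return 3; eval_b runs t = -4; u = 3; (abs(u) == (-2 - t)) -> false; z = -16; (((u + u) - (x - y)) == (t - t)) -> true; u = 3; t = 0; return 3; both end at 3.
An exhaustive pass over the 315 declared inputs shows identical outputs.
verdict: equivalent


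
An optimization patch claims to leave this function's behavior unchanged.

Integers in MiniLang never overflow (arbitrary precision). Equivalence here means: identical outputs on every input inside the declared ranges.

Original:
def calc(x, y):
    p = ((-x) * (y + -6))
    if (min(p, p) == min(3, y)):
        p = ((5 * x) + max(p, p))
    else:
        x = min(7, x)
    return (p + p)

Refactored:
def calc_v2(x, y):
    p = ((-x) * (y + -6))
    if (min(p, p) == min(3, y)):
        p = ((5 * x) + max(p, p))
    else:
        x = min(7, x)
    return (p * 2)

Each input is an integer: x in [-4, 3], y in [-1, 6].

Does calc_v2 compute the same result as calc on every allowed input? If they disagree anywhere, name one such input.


The two are interchangeable: constant usage differs, arithmetic usage differs, and every declared input agrees.
As a probe, take x=-3, y=2: calc runs p := -12 | (min(p, p) == min(3, y)): false | x := -3 | result -24; calc_v2 runs p := -12 | (min(p, p) == min(3, y)): false | x := -3 | result -24; both end at -24.
Checked all 64 inputs in the declared domain: the outputs agree on every one.
verdict: equivalent


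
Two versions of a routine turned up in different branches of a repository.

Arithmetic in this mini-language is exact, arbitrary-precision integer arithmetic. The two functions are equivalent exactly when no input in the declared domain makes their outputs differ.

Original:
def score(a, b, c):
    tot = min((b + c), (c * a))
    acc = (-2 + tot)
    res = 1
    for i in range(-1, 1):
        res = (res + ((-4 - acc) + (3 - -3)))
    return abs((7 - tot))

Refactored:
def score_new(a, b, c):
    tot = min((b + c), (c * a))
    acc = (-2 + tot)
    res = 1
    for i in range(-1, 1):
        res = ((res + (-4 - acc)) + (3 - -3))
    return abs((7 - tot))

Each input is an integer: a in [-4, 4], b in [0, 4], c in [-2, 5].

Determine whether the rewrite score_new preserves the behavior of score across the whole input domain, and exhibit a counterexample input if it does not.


The two versions differ — the changes include same computation, different form.
One worked example (a=2, b=3, c=5) — score: tot becomes 8; next acc becomes 6; next res becomes 1; next at i=-1:; next res becomes -3; next at i=0:; next res becomes -7; next final value 1; score_new: tot becomes 8; next acc becomes 6; next res becomes 1; next at i=-1:; next res becomes -3; next at i=0:; next res becomes -7; next final value 1; agreement on 1.
Sweeping the whole domain (360 inputs) finds no disagreement.
verdict: equivalent


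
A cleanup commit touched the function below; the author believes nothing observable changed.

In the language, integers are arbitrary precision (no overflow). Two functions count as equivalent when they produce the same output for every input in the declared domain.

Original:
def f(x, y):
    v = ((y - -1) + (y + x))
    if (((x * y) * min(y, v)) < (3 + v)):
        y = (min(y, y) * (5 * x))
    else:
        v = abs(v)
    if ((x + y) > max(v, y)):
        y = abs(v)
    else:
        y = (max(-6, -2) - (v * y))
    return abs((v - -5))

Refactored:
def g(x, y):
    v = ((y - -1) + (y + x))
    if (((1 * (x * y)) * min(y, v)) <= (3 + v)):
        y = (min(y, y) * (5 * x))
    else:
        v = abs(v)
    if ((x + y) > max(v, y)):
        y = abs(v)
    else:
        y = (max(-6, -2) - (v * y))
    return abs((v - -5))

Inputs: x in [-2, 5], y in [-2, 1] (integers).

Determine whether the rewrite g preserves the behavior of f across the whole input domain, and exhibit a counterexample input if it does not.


There is a counterexample at x=0, y=-2: 8 on one side, 2 on the other.
f: v = -3; (((x * y) * min(y, v)) < (3 + v)) -> false; v = 3; ((x + y) > max(v, y)) -> false; y = 4; return 8
g: v = -3; (((1 * (x * y)) * min(y, v)) <= (3 + v)) -> true; y = 0; ((x + y) > max(v, y)) -> false; y = -2; return 2
verdict: not equivalent; witness: x=0, y=-2


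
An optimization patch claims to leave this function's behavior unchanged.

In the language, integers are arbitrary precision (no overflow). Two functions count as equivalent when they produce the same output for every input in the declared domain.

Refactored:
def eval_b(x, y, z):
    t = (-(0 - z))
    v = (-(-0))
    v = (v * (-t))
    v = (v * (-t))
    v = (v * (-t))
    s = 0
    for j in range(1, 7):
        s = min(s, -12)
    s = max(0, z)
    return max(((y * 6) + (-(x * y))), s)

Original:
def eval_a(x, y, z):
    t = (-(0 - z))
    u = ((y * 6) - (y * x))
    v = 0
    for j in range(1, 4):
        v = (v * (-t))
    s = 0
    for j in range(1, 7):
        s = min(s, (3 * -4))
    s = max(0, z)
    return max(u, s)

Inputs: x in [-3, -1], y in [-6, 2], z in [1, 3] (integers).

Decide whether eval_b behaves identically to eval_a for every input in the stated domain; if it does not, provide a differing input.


Differences: loop structure differs; and constant usage differs; and arithmetic usage differs; and local variable names differ — yet all 81 inputs agree.
verdict: equivalent


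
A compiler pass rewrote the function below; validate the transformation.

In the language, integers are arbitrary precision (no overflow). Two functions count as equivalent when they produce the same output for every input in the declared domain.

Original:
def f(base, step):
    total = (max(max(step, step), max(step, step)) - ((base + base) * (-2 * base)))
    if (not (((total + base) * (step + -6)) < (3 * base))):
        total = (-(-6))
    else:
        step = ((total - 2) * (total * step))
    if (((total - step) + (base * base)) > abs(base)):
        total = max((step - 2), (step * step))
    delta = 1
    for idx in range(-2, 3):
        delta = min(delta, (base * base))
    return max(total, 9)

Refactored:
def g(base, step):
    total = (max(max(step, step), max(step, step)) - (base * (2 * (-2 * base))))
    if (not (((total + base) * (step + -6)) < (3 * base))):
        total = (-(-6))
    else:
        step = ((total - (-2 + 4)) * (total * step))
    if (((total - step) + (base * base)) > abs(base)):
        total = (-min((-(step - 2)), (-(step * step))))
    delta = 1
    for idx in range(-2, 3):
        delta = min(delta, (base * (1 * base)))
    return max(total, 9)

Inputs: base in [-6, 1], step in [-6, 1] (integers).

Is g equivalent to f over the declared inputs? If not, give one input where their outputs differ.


This is a faithful refactor — constant usage differs; also arithmetic usage differs; also min/max/abs usage differs, but the computed results match everywhere.
As a probe, take base=-2, step=-2: f runs total=14, then (not (((total + base) * (step + -6)) < (3 * base))) is false, then step=-336, then (((total - step) + (base * base)) > abs(base)) is true, then total=112896, then delta=1, then (idx=-2), then delta=1, then (idx=-1), then delta=1, then (idx=0), then delta=1, then (idx=1), then delta=1, then (idx=2), then delta=1, then returns 112896; g runs total=14, then (not (((total + base) * (step + -6)) < (3 * base))) is false, then step=-336, then (((total - step) + (base * base)) > abs(base)) is true, then total=112896, then delta=1, then (idx=-2), then delta=1, then (idx=-1), then delta=1, then (idx=0), then delta=1, then (idx=1), then delta=1, then (idx=2), then delta=1, then returns 112896; both end at 112896.
Every one of the 64 inputs gives matching results.
verdict: equivalent


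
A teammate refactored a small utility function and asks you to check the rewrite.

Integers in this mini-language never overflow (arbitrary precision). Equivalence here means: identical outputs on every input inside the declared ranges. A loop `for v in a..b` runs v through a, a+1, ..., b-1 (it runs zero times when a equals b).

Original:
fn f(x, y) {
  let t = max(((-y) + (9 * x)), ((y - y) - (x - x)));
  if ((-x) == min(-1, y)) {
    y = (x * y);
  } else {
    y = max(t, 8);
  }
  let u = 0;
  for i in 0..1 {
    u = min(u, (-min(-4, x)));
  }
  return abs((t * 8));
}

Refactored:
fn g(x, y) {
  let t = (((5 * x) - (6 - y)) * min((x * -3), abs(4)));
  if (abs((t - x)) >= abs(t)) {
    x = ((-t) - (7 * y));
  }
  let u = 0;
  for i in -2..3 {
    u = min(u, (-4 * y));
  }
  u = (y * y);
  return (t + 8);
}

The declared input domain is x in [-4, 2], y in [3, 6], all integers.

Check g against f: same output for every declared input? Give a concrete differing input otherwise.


Evaluate both at x=-4, y=3.
f: t=0, then ((-x) == min(-1, y)) is false, then y=8, then u=0, then (i=0), then u=0, then returns 0
g: t=-92, then (abs((t - x)) >= abs(t)) is false, then u=0, then (i=-2), then u=-12, then (i=-1), then u=-12, then (i=0), then u=-12, then (i=1), then u=-12, then (i=2), then u=-12, then u=9, then returns -84
0 != -84, so the rewrite changes behavior.
verdict: not equivalent; witness: x=-4, y=3


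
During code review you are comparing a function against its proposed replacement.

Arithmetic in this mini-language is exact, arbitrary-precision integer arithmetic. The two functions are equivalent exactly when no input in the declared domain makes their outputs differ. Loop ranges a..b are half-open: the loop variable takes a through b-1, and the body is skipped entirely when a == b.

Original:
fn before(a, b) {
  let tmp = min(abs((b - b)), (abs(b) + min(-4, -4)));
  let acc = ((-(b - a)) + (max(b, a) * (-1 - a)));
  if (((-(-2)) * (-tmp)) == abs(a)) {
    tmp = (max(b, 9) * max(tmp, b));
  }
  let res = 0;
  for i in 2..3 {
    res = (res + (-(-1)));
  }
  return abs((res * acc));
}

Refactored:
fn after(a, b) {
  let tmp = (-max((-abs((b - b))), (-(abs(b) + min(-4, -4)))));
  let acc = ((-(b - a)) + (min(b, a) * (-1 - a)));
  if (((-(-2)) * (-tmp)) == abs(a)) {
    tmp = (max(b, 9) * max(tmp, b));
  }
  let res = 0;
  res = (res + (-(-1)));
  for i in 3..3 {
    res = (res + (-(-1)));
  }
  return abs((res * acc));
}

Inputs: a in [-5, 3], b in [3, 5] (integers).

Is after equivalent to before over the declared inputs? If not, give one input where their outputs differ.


These are not equivalent — on a=-5, b=3 the outputs split (4 vs 28).
before: tmp becomes -1; next acc becomes 4; next (((-(-2)) * (-tmp)) == abs(a)) evaluates to false; next res becomes 0; next at i=2:; next res becomes 1; next final value 4
after: tmp becomes -1; next acc becomes -28; next (((-(-2)) * (-tmp)) == abs(a)) evaluates to false; next res becomes 0; next res becomes 1; next i never enters its loop body; next final value 28
verdict: not equivalent; witness: a=-5, b=3


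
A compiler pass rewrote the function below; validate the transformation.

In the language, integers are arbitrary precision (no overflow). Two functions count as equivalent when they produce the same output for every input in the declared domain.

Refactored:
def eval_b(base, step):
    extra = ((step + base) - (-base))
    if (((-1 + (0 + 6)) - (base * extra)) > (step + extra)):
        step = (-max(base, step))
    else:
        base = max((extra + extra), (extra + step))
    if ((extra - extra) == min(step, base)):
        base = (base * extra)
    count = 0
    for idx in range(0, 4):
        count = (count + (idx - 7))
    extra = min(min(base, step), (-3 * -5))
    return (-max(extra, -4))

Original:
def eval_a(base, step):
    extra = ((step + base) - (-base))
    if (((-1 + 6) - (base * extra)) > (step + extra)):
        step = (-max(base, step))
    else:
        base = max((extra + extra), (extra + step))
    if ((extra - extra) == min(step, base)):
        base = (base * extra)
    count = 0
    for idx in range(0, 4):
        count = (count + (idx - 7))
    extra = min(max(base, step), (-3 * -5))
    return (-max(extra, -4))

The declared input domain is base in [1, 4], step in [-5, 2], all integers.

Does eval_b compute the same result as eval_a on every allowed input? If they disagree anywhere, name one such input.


Take base=1, step=-5.
eval_a: extra=-3, then (((-1 + 6) - (base * extra)) > (step + extra)) is true, then step=-1, then ((extra - extra) == min(step, base)) is false, then count=0, then (idx=0), then count=-7, then (idx=1), then count=-13, then (idx=2), then count=-18, then (idx=3), then count=-22, then extra=1, then returns -1
eval_b: extra=-3, then (((-1 + (0 + 6)) - (base * extra)) > (step + extra)) is true, then step=-1, then ((extra - extra) == min(step, base)) is false, then count=0, then (idx=0), then count=-7, then (idx=1), then count=-13, then (idx=2), then count=-18, then (idx=3), then count=-22, then extra=-1, then returns 1
-1 vs 1 — the two versions disagree here.
verdict: not equivalent; witness: base=1, step=-5


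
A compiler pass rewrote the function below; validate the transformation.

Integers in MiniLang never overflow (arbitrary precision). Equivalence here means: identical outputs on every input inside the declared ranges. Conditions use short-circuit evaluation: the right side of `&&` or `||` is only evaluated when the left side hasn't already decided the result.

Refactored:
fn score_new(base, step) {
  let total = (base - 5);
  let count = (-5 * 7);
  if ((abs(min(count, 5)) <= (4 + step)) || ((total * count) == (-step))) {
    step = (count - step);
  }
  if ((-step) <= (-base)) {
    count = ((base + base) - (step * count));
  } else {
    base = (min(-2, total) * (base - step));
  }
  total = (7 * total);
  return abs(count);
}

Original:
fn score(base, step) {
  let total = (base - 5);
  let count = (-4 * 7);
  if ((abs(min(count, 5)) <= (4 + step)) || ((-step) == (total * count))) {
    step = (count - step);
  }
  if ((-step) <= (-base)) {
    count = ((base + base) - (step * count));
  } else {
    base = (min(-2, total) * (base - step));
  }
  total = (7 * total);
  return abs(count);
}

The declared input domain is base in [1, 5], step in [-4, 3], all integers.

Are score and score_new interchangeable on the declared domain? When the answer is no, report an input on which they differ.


The rewrite breaks on base=1, step=-4, where the results are 28 and 35.
score: total := -4 | count := -28 | ((abs(min(count, 5)) <= (4 + step)) || ((-step) == (total * count))): false | ((-step) <= (-base)): false | base := -20 | total := -28 | result 28
score_new: total := -4 | count := -35 | ((abs(min(count, 5)) <= (4 + step)) || ((total * count) == (-step))): false | ((-step) <= (-base)): false | base := -20 | total := -28 | result 35
verdict: not equivalent; witness: base=1, step=-4


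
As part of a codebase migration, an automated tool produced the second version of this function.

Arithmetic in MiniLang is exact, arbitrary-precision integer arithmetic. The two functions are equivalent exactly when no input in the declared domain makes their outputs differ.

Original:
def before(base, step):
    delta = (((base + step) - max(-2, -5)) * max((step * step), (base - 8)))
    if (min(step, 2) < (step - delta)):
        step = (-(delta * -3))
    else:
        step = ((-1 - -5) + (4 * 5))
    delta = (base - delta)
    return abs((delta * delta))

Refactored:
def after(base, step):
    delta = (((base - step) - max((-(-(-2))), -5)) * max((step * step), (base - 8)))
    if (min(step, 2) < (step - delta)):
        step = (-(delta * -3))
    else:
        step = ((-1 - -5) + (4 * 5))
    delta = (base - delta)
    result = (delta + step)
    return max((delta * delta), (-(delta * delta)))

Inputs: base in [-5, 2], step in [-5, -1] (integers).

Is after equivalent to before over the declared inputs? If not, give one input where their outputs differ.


Not equivalent: base=-5, step=-5 separates them (38025 vs 3025).
before: delta becomes -200; next (min(step, 2) < (step - delta)) evaluates to true; next step becomes -600; next delta becomes 195; next final value 38025
after: delta becomes 50; next (min(step, 2) < (step - delta)) evaluates to false; next step becomes 24; next delta becomes -55; next result becomes -31; next final value 3025
verdict: not equivalent; witness: base=-5, step=-5


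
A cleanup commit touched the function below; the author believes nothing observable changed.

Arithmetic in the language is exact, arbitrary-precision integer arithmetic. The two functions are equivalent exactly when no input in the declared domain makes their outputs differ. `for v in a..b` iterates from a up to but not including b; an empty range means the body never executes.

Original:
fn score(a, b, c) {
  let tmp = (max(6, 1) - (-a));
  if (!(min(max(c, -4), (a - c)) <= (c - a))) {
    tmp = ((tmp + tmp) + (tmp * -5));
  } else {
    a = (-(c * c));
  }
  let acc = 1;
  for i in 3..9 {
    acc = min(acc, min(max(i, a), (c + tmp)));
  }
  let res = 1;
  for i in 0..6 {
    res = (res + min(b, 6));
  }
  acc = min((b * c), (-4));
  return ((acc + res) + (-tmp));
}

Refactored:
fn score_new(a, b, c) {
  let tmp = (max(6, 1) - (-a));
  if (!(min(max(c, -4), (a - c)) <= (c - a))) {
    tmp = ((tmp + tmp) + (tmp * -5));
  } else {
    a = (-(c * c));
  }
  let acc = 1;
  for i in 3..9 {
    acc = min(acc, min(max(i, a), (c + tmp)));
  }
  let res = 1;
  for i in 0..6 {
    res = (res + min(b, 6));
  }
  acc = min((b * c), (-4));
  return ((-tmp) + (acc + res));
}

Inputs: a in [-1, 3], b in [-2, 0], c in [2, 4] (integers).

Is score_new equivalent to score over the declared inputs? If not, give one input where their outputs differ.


Side by side, the visible changes include: same computation, different form.
One worked example (a=2, b=-1, c=2) — score: tmp=8, then (!(min(max(c, -4), (a - c)) <= (c - a))) is false, then a=-4, then acc=1, then (i=3), then acc=1, then (i=4), then acc=1, then (i=5), then acc=1, then (i=6), then acc=1, then (i=7), then acc=1, then (i=8), then acc=1, then res=1, then (i=0), then res=0, then (i=1), then res=-1, then (i=2), then res=-2, then (i=3), then res=-3, then (i=4), then res=-4, then (i=5), then res=-5, then acc=-4, then returns -17; score_new: tmp=8, then (!(min(max(c, -4), (a - c)) <= (c - a))) is false, then a=-4, then acc=1, then (i=3), then acc=1, then (i=4), then acc=1, then (i=5), then acc=1, then (i=6), then acc=1, then (i=7), then acc=1, then (i=8), then acc=1, then res=1, then (i=0), then res=0, then (i=1), then res=-1, then (i=2), then res=-2, then (i=3), then res=-3, then (i=4), then res=-4, then (i=5), then res=-5, then acc=-4, then returns -17; agreement on -17.
Every one of the 45 inputs gives matching results.
verdict: equivalent


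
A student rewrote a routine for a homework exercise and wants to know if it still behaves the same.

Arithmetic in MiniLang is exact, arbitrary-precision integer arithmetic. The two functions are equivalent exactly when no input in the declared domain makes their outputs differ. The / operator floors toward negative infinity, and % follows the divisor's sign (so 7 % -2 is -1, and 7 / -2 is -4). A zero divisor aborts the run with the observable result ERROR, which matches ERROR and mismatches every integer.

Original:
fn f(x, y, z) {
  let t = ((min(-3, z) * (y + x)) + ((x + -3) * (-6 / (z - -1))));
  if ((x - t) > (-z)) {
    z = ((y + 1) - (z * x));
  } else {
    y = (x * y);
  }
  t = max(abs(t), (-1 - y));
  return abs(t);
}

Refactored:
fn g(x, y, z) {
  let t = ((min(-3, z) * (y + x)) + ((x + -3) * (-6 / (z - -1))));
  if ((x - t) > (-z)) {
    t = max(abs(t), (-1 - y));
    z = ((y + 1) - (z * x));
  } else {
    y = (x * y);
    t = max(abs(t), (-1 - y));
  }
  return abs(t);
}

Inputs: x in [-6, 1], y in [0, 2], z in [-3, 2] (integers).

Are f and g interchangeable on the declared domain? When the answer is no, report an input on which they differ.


The two versions differ — the changes include constant usage differs; min/max/abs usage differs; arithmetic usage differs; statement counts differ.
Spot check at x=0, y=0, z=-2 — f: t := -18 | ((x - t) > (-z)): true | z := 1 | t := 18 | result 18. g: t := -18 | ((x - t) > (-z)): true | t := 18 | z := 1 | result 18. Both give 18.
Checked all 144 inputs in the declared domain: the outputs agree on every one.
verdict: equivalent


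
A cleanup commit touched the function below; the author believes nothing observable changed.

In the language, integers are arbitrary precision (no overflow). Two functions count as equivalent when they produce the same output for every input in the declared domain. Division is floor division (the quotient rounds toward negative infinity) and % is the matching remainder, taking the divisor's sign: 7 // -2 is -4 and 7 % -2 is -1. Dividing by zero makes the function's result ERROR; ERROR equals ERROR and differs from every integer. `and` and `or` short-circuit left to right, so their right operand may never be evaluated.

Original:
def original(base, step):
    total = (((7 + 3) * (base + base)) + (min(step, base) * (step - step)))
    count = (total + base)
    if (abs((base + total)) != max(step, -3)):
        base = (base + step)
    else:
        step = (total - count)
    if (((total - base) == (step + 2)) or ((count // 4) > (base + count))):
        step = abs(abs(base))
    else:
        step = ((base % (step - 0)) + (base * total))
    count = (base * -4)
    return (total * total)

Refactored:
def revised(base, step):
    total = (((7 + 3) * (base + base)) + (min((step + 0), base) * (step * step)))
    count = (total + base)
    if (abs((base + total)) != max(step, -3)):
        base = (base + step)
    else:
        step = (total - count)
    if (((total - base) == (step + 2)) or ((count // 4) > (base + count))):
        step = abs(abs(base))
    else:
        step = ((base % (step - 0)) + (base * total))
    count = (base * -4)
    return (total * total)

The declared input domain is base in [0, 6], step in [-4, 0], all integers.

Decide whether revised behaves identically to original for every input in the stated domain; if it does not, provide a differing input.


The rewrite breaks on base=0, step=-4, where the results are 0 and 4096.
original: total := 0 | count := 0 | (abs((base + total)) != max(step, -3)): true | base := -4 | (((total - base) == (step + 2)) or ((count // 4) > (base + count))): true | step := 4 | count := 16 | result 0
revised: total := -64 | count := -64 | (abs((base + total)) != max(step, -3)): true | base := -4 | (((total - base) == (step + 2)) or ((count // 4) > (base + count))): true | step := 4 | count := 16 | result 4096
verdict: not equivalent; witness: base=0, step=-4
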